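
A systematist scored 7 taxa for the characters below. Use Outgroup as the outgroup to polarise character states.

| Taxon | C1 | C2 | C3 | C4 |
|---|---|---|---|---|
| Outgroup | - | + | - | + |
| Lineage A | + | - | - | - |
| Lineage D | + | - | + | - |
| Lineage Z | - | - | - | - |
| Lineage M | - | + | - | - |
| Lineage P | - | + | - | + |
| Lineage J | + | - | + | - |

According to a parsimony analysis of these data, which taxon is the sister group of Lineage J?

Character polarity is set by the outgroup: the derived state is whichever differs from the outgroup's state, so for C2, C4 the derived state is '-', and for the remaining characters it is '+'.
C1 (derived state '+') is shared by Lineage A, Lineage D, and Lineage J — a synapomorphy uniting that clade.
C2 (derived state '-') is shared by Lineage A, Lineage D, Lineage J, and Lineage Z — a synapomorphy uniting that clade.
Only Lineage D and Lineage J show the derived state '+' for C3, supporting them as a clade.
C4: derived state '-' in Lineage A, Lineage D, Lineage J, Lineage M, and Lineage Z only — synapomorphy for {Lineage A, Lineage D, Lineage J, Lineage M, Lineage Z}.
Most parsimonious ingroup topology: ((((Lineage A,(Lineage D,Lineage J)),Lineage Z),Lineage M),Lineage P).
Lineage J and Lineage D form a cherry on this tree, so they are sister taxa.

Lineage D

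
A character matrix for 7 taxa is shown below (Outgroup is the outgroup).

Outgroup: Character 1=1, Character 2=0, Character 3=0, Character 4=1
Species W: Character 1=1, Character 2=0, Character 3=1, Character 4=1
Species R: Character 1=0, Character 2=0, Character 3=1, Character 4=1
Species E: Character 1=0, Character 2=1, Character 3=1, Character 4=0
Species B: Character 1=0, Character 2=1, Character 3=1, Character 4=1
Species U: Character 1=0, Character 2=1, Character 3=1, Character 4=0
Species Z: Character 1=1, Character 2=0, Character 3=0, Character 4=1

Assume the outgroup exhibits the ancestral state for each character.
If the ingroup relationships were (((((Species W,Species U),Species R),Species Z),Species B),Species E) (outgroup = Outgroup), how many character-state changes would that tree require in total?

Map each character onto (((((Species W,Species U),Species R),Species Z),Species B),Species E) (rooted by Outgroup) and count the minimum state changes it requires (Fitch parsimony):
Character 1: 3; Character 2: 3; Character 3: 2; Character 4: 2.
Total tree length = 10.

10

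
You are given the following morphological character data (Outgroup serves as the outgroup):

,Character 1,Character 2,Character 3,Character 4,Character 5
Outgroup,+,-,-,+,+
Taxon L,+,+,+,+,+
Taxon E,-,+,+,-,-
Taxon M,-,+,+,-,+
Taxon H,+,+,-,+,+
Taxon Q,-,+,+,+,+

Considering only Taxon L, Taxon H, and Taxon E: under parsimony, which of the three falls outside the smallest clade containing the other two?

Taxon H

Character polarity is set by the outgroup: the derived state is whichever differs from the outgroup's state, so for Character 1, Character 4, Character 5 the derived state is '-', and for the remaining characters it is '+'.
Character 1: derived state '-' in Taxon E, Taxon M, and Taxon Q only — synapomorphy for {Taxon E, Taxon M, Taxon Q}.
Character 2 (derived state '+') is shared by all ingroup taxa — unites the whole ingroup.
Character 3 (derived state '+') is shared by Taxon E, Taxon L, Taxon M, and Taxon Q — a synapomorphy uniting that clade.
Only Taxon E and Taxon M show the derived state '-' for Character 4, supporting them as a clade.
Character 5: derived state '-' in Taxon E only — an autapomorphy, so it tells us nothing about relationships among taxa.
Most parsimonious ingroup topology: ((Taxon L,((Taxon E,Taxon M),Taxon Q)),Taxon H).
Taxon E and Taxon L share a more recent common ancestor with each other than either does with Taxon H, so Taxon H is the least closely related of the three.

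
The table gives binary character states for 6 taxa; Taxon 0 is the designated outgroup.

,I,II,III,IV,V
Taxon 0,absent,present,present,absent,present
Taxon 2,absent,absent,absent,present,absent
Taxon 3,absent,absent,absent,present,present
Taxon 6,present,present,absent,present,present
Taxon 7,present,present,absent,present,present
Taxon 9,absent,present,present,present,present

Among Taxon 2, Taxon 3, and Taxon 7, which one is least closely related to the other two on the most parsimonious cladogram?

Taxon 7

Character polarity is set by the outgroup: the derived state is whichever differs from the outgroup's state, so for II, III, V the derived state is 'absent', and for the remaining characters it is 'present'.
I (derived state 'present') is shared by Taxon 6 and Taxon 7 — a synapomorphy uniting that clade.
II (derived state 'absent') is shared by Taxon 2 and Taxon 3 — a synapomorphy uniting that clade.
III: derived state 'absent' in Taxon 2, Taxon 3, Taxon 6, and Taxon 7 only — synapomorphy for {Taxon 2, Taxon 3, Taxon 6, Taxon 7}.
IV (derived state 'present') is shared by all ingroup taxa — unites the whole ingroup.
V (derived state 'absent') is unique to Taxon 2 (autapomorphy; uninformative for grouping).
Most parsimonious ingroup topology: (((Taxon 2,Taxon 3),(Taxon 6,Taxon 7)),Taxon 9).
Taxon 2 and Taxon 3 share a more recent common ancestor with each other than either does with Taxon 7, so Taxon 7 is the least closely related of the three.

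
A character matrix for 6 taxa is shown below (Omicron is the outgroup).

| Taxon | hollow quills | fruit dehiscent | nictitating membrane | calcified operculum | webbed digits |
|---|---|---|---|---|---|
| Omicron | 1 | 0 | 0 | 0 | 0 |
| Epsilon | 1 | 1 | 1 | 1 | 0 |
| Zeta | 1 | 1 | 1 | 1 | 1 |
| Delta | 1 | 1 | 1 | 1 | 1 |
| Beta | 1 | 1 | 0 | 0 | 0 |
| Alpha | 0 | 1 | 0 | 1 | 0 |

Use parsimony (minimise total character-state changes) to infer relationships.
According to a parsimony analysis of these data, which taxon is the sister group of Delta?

Character polarity is set by the outgroup: the derived state is whichever differs from the outgroup's state, so for hollow quills the derived state is '0', and for the remaining characters it is '1'.
hollow quills: derived state '0' in Alpha only — an autapomorphy, so it tells us nothing about relationships among taxa.
fruit dehiscent (derived state '1') is shared by all ingroup taxa — unites the whole ingroup.
nictitating membrane (derived state '1') is shared by Delta, Epsilon, and Zeta — a synapomorphy uniting that clade.
calcified operculum (derived state '1') is shared by Alpha, Delta, Epsilon, and Zeta — a synapomorphy uniting that clade.
Only Delta and Zeta show the derived state '1' for webbed digits, supporting them as a clade.
Most parsimonious ingroup topology: (((Epsilon,(Zeta,Delta)),Alpha),Beta).
Delta and Zeta form a cherry on this tree, so they are sister taxa.

Zeta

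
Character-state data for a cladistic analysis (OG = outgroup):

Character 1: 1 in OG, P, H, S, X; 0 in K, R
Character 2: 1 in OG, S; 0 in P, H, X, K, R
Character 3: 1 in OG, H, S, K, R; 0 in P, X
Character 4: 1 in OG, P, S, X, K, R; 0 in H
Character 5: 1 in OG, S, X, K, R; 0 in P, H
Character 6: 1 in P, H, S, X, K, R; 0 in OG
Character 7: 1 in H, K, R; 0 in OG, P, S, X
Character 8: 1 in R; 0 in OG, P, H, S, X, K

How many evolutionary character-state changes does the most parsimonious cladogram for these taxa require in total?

Character polarity is set by the outgroup: the derived state is whichever differs from the outgroup's state, so for Character 1, Character 2, Character 3, Character 4, Character 5 the derived state is '0', and for the remaining characters it is '1'.
Character 1 (derived state '0') is shared by K and R — a synapomorphy uniting that clade.
Character 2: derived state '0' in H, K, P, R, and X only — synapomorphy for {H, K, P, R, X}.
Character 3 (derived state '0') is shared by P and X — a synapomorphy uniting that clade.
Character 4 (derived state '0') is unique to H (autapomorphy; uninformative for grouping).
Character 5 groups H and P, which is incompatible with the clades supported by the remaining characters; treating it as convergent (homoplasy) costs fewer steps than any alternative tree.
All ingroup taxa share the derived state '1' for Character 6; it defines the ingroup but does not resolve relationships within it.
Character 7: derived state '1' in H, K, and R only — synapomorphy for {H, K, R}.
Character 8: derived state '1' in R only — an autapomorphy, so it tells us nothing about relationships among taxa.
Most parsimonious ingroup topology: (((P,X),(H,(K,R))),S).
Changes per character on this tree: Character 1: 1; Character 2: 1; Character 3: 1; Character 4: 1; Character 5: 2; Character 6: 1; Character 7: 1; Character 8: 1.
Total = 9.

9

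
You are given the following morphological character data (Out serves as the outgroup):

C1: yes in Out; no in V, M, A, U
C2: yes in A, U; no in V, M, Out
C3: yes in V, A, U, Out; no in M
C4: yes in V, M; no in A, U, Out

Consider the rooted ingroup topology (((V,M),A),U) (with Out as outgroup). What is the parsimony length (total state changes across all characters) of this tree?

5

Map each character onto (((V,M),A),U) (rooted by Out) and count the minimum state changes it requires (Fitch parsimony):
C1: 1; C2: 2; C3: 1; C4: 1.
Total tree length = 5.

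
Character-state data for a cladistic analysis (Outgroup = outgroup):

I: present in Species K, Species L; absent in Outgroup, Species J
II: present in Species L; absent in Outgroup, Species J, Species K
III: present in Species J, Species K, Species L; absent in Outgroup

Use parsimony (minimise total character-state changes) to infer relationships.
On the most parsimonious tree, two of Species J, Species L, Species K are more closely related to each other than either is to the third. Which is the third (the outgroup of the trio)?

Species J

The outgroup has state 'absent' for every character, so 'present' is the derived state throughout.
Only Species K and Species L show the derived state 'present' for I, supporting them as a clade.
II (derived state 'present') is unique to Species L (autapomorphy; uninformative for grouping).
III (derived state 'present') is shared by all ingroup taxa — unites the whole ingroup.
Most parsimonious ingroup topology: (Species J,(Species K,Species L)).
Species K and Species L share a more recent common ancestor with each other than either does with Species J, so Species J is the least closely related of the three.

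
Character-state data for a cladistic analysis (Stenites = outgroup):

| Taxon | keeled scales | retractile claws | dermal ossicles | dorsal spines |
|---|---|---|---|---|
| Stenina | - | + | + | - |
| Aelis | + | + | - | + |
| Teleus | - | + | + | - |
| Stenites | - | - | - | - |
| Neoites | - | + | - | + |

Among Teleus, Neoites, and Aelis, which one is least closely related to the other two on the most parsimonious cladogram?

Teleus

The outgroup has state '-' for every character, so '+' is the derived state throughout.
keeled scales: derived state '+' in Aelis only — an autapomorphy, so it tells us nothing about relationships among taxa.
All ingroup taxa share the derived state '+' for retractile claws; it defines the ingroup but does not resolve relationships within it.
Only Stenina and Teleus show the derived state '+' for dermal ossicles, supporting them as a clade.
dorsal spines: derived state '+' in Aelis and Neoites only — synapomorphy for {Aelis, Neoites}.
Most parsimonious ingroup topology: ((Teleus,Stenina),(Aelis,Neoites)).
Aelis and Neoites share a more recent common ancestor with each other than either does with Teleus, so Teleus is the least closely related of the three.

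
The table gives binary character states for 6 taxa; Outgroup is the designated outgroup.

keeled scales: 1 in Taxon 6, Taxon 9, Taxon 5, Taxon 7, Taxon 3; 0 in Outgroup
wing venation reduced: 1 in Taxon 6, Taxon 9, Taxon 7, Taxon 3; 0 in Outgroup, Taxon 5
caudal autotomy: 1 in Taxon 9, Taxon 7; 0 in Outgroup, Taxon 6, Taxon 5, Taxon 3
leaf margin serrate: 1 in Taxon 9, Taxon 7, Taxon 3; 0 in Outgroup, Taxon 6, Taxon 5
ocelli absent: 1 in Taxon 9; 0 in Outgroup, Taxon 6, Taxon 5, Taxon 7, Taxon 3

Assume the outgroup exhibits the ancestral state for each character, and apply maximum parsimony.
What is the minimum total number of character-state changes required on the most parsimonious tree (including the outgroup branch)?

5

The outgroup has state '0' for every character, so '1' is the derived state throughout.
All ingroup taxa share the derived state '1' for keeled scales; it defines the ingroup but does not resolve relationships within it.
wing venation reduced: derived state '1' in Taxon 3, Taxon 6, Taxon 7, and Taxon 9 only — synapomorphy for {Taxon 3, Taxon 6, Taxon 7, Taxon 9}.
Only Taxon 7 and Taxon 9 show the derived state '1' for caudal autotomy, supporting them as a clade.
leaf margin serrate (derived state '1') is shared by Taxon 3, Taxon 7, and Taxon 9 — a synapomorphy uniting that clade.
ocelli absent: derived state '1' in Taxon 9 only — an autapomorphy, so it tells us nothing about relationships among taxa.
Most parsimonious ingroup topology: ((Taxon 6,((Taxon 9,Taxon 7),Taxon 3)),Taxon 5).
Changes per character on this tree: keeled scales: 1; wing venation reduced: 1; caudal autotomy: 1; leaf margin serrate: 1; ocelli absent: 1.
Total = 5.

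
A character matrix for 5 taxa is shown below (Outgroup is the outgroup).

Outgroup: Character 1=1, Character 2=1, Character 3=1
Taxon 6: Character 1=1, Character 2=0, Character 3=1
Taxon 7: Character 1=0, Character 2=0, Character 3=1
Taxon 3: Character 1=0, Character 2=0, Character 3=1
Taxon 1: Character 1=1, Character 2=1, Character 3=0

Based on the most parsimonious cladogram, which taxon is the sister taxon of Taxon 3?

The outgroup has state '1' for every character, so '0' is the derived state throughout.
Only Taxon 3 and Taxon 7 show the derived state '0' for Character 1, supporting them as a clade.
Character 2 (derived state '0') is shared by Taxon 3, Taxon 6, and Taxon 7 — a synapomorphy uniting that clade.
Character 3: derived state '0' in Taxon 1 only — an autapomorphy, so it tells us nothing about relationships among taxa.
Most parsimonious ingroup topology: ((Taxon 6,(Taxon 7,Taxon 3)),Taxon 1).
Taxon 3 and Taxon 7 form a cherry on this tree, so they are sister taxa.

Taxon 7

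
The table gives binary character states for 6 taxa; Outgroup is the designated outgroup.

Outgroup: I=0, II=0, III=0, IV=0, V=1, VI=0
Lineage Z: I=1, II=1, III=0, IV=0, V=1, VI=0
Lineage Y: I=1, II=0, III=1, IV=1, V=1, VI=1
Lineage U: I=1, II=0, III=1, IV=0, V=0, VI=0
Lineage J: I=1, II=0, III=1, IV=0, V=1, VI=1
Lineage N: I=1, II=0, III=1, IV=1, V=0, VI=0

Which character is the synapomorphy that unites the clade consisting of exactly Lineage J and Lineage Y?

VI

Character polarity is set by the outgroup: the derived state is whichever differs from the outgroup's state, so for V the derived state is '0', and for the remaining characters it is '1'.
I (derived state '1') is shared by all ingroup taxa — unites the whole ingroup.
II (derived state '1') is unique to Lineage Z (autapomorphy; uninformative for grouping).
III (derived state '1') is shared by Lineage J, Lineage N, Lineage U, and Lineage Y — a synapomorphy uniting that clade.
IV (state '1') occurs in Lineage N and Lineage Y but conflicts with the nesting implied by the other characters — most parsimoniously interpreted as homoplasy.
V (derived state '0') is shared by Lineage N and Lineage U — a synapomorphy uniting that clade.
VI (derived state '1') is shared by Lineage J and Lineage Y — a synapomorphy uniting that clade.
Most parsimonious ingroup topology: (Lineage Z,((Lineage Y,Lineage J),(Lineage U,Lineage N))).
The clade {Lineage J, Lineage Y} is supported by VI: its derived state '1' occurs in exactly those taxa and in no other taxon (including the outgroup).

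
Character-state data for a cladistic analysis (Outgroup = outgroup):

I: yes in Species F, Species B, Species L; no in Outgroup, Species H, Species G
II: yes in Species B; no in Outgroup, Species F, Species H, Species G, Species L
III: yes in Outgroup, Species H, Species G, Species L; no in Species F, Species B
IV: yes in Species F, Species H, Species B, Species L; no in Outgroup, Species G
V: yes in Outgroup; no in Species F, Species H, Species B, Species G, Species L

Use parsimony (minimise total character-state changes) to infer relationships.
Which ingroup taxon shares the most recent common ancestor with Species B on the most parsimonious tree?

Character polarity is set by the outgroup: the derived state is whichever differs from the outgroup's state, so for III, V the derived state is 'no', and for the remaining characters it is 'yes'.
I: derived state 'yes' in Species B, Species F, and Species L only — synapomorphy for {Species B, Species F, Species L}.
II (derived state 'yes') is unique to Species B (autapomorphy; uninformative for grouping).
III (derived state 'no') is shared by Species B and Species F — a synapomorphy uniting that clade.
IV (derived state 'yes') is shared by Species B, Species F, Species H, and Species L — a synapomorphy uniting that clade.
V (derived state 'no') is shared by all ingroup taxa — unites the whole ingroup.
Most parsimonious ingroup topology: ((((Species F,Species B),Species L),Species H),Species G).
Species B and Species F form a cherry on this tree, so they are sister taxa.

Species F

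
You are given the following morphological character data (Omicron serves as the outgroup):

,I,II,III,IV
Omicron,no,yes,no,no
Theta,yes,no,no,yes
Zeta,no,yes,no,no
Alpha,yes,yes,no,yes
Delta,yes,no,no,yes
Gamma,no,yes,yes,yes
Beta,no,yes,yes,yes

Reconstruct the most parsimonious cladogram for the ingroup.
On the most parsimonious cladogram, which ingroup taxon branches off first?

Zeta

Character polarity is set by the outgroup: the derived state is whichever differs from the outgroup's state, so for II the derived state is 'no', and for the remaining characters it is 'yes'.
I (derived state 'yes') is shared by Alpha, Delta, and Theta — a synapomorphy uniting that clade.
II: derived state 'no' in Delta and Theta only — synapomorphy for {Delta, Theta}.
III (derived state 'yes') is shared by Beta and Gamma — a synapomorphy uniting that clade.
IV: derived state 'yes' in Alpha, Beta, Delta, Gamma, and Theta only — synapomorphy for {Alpha, Beta, Delta, Gamma, Theta}.
Most parsimonious ingroup topology: ((((Theta,Delta),Alpha),(Gamma,Beta)),Zeta).
Zeta is sister to the clade containing all other ingroup taxa, so it is the earliest-diverging (most basal) ingroup lineage.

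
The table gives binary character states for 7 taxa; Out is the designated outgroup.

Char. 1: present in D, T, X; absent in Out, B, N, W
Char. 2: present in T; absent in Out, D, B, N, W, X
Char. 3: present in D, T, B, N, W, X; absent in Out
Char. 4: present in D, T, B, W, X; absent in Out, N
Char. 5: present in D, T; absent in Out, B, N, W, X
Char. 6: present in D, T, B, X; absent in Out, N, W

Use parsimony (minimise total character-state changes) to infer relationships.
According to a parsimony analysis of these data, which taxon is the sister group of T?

The outgroup has state 'absent' for every character, so 'present' is the derived state throughout.
Char. 1: derived state 'present' in D, T, and X only — synapomorphy for {D, T, X}.
Char. 2: derived state 'present' in T only — an autapomorphy, so it tells us nothing about relationships among taxa.
All ingroup taxa share the derived state 'present' for Char. 3; it defines the ingroup but does not resolve relationships within it.
Char. 4: derived state 'present' in B, D, T, W, and X only — synapomorphy for {B, D, T, W, X}.
Char. 5 (derived state 'present') is shared by D and T — a synapomorphy uniting that clade.
Char. 6 (derived state 'present') is shared by B, D, T, and X — a synapomorphy uniting that clade.
Most parsimonious ingroup topology: (((((D,T),X),B),W),N).
T and D form a cherry on this tree, so they are sister taxa.

D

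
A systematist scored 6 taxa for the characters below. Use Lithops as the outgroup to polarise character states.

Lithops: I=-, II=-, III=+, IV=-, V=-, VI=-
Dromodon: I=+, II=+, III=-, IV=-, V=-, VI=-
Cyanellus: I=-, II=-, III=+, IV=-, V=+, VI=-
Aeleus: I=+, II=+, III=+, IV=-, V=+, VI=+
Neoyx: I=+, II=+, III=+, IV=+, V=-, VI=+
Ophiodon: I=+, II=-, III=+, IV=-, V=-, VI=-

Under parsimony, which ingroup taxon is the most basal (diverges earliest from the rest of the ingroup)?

Cyanellus

Character polarity is set by the outgroup: the derived state is whichever differs from the outgroup's state, so for III the derived state is '-', and for the remaining characters it is '+'.
Only Aeleus, Dromodon, Neoyx, and Ophiodon show the derived state '+' for I, supporting them as a clade.
II (derived state '+') is shared by Aeleus, Dromodon, and Neoyx — a synapomorphy uniting that clade.
III: derived state '-' in Dromodon only — an autapomorphy, so it tells us nothing about relationships among taxa.
IV (derived state '+') is unique to Neoyx (autapomorphy; uninformative for grouping).
V (state '+') occurs in Aeleus and Cyanellus but conflicts with the nesting implied by the other characters — most parsimoniously interpreted as homoplasy.
VI: derived state '+' in Aeleus and Neoyx only — synapomorphy for {Aeleus, Neoyx}.
Most parsimonious ingroup topology: (((Dromodon,(Aeleus,Neoyx)),Ophiodon),Cyanellus).
Cyanellus is sister to the clade containing all other ingroup taxa, so it is the earliest-diverging (most basal) ingroup lineage.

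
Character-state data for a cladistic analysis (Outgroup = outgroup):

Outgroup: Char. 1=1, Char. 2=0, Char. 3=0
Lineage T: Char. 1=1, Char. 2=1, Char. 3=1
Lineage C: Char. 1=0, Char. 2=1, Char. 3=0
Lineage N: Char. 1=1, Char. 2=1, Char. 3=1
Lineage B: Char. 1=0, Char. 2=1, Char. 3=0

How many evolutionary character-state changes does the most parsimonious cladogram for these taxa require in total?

3

Character polarity is set by the outgroup: the derived state is whichever differs from the outgroup's state, so for Char. 1 the derived state is '0', and for the remaining characters it is '1'.
Char. 1: derived state '0' in Lineage B and Lineage C only — synapomorphy for {Lineage B, Lineage C}.
Char. 2 (derived state '1') is shared by all ingroup taxa — unites the whole ingroup.
Only Lineage N and Lineage T show the derived state '1' for Char. 3, supporting them as a clade.
Most parsimonious ingroup topology: ((Lineage T,Lineage N),(Lineage C,Lineage B)).
Changes per character on this tree: Char. 1: 1; Char. 2: 1; Char. 3: 1.
Total = 3.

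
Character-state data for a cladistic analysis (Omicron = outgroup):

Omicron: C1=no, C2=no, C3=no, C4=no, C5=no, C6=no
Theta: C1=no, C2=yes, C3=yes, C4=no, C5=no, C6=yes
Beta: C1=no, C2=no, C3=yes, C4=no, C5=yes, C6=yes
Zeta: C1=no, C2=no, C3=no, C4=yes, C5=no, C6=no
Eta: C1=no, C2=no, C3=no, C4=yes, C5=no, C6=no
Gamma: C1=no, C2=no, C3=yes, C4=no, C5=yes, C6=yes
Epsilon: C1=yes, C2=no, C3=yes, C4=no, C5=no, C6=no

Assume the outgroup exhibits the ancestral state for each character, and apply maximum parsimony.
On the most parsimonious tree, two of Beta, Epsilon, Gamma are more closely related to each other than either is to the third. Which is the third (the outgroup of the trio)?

Epsilon

The outgroup has state 'no' for every character, so 'yes' is the derived state throughout.
C1: derived state 'yes' in Epsilon only — an autapomorphy, so it tells us nothing about relationships among taxa.
C2 (derived state 'yes') is unique to Theta (autapomorphy; uninformative for grouping).
C3 (derived state 'yes') is shared by Beta, Epsilon, Gamma, and Theta — a synapomorphy uniting that clade.
Only Eta and Zeta show the derived state 'yes' for C4, supporting them as a clade.
Only Beta and Gamma show the derived state 'yes' for C5, supporting them as a clade.
C6: derived state 'yes' in Beta, Gamma, and Theta only — synapomorphy for {Beta, Gamma, Theta}.
Most parsimonious ingroup topology: (((Theta,(Beta,Gamma)),Epsilon),(Zeta,Eta)).
Gamma and Beta share a more recent common ancestor with each other than either does with Epsilon, so Epsilon is the least closely related of the three.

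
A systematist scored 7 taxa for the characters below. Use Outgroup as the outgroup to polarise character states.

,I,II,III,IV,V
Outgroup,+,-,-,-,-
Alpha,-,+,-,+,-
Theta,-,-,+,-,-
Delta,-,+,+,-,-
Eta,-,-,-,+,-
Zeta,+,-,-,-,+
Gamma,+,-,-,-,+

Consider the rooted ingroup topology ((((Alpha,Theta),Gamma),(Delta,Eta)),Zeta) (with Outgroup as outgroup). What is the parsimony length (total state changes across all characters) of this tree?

10

Map each character onto ((((Alpha,Theta),Gamma),(Delta,Eta)),Zeta) (rooted by Outgroup) and count the minimum state changes it requires (Fitch parsimony):
I: 2; II: 2; III: 2; IV: 2; V: 2.
Total tree length = 10.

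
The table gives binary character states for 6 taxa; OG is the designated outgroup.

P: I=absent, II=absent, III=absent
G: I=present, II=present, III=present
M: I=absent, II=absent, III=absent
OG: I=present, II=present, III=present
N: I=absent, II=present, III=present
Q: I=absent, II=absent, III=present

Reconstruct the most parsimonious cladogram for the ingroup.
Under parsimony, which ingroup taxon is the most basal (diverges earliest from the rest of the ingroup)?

The outgroup has state 'present' for every character, so 'absent' is the derived state throughout.
Only M, N, P, and Q show the derived state 'absent' for I, supporting them as a clade.
II (derived state 'absent') is shared by M, P, and Q — a synapomorphy uniting that clade.
III (derived state 'absent') is shared by M and P — a synapomorphy uniting that clade.
Most parsimonious ingroup topology: (((Q,(M,P)),N),G).
G is sister to the clade containing all other ingroup taxa, so it is the earliest-diverging (most basal) ingroup lineage.

G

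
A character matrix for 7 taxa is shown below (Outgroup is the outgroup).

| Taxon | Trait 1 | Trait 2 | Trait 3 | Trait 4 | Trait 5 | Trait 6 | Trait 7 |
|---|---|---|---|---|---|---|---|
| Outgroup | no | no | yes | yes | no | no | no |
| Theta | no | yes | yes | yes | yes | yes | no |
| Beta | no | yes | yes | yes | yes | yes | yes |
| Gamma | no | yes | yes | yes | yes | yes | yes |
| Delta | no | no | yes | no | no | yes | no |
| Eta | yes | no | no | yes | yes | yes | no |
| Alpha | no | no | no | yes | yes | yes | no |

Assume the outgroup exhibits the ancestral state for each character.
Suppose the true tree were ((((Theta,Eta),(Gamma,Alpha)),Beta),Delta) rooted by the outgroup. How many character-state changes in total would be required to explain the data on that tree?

Map each character onto ((((Theta,Eta),(Gamma,Alpha)),Beta),Delta) (rooted by Outgroup) and count the minimum state changes it requires (Fitch parsimony):
Trait 1: 1; Trait 2: 3; Trait 3: 2; Trait 4: 1; Trait 5: 1; Trait 6: 1; Trait 7: 2.
Total tree length = 11.

11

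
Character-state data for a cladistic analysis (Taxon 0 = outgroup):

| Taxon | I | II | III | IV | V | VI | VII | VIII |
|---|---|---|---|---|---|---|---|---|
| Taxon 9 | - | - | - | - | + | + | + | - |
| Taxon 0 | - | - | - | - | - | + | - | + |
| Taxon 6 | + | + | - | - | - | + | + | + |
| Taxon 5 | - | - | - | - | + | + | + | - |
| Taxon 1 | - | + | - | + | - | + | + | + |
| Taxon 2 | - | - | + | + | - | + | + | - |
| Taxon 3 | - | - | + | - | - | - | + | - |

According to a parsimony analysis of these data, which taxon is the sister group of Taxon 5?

Character polarity is set by the outgroup: the derived state is whichever differs from the outgroup's state, so for VI, VIII the derived state is '-', and for the remaining characters it is '+'.
I (derived state '+') is unique to Taxon 6 (autapomorphy; uninformative for grouping).
Only Taxon 1 and Taxon 6 show the derived state '+' for II, supporting them as a clade.
III (derived state '+') is shared by Taxon 2 and Taxon 3 — a synapomorphy uniting that clade.
IV (state '+') occurs in Taxon 1 and Taxon 2 but conflicts with the nesting implied by the other characters — most parsimoniously interpreted as homoplasy.
Only Taxon 5 and Taxon 9 show the derived state '+' for V, supporting them as a clade.
VI: derived state '-' in Taxon 3 only — an autapomorphy, so it tells us nothing about relationships among taxa.
All ingroup taxa share the derived state '+' for VII; it defines the ingroup but does not resolve relationships within it.
VIII (derived state '-') is shared by Taxon 2, Taxon 3, Taxon 5, and Taxon 9 — a synapomorphy uniting that clade.
Most parsimonious ingroup topology: (((Taxon 5,Taxon 9),(Taxon 2,Taxon 3)),(Taxon 1,Taxon 6)).
Taxon 5 and Taxon 9 form a cherry on this tree, so they are sister taxa.

Taxon 9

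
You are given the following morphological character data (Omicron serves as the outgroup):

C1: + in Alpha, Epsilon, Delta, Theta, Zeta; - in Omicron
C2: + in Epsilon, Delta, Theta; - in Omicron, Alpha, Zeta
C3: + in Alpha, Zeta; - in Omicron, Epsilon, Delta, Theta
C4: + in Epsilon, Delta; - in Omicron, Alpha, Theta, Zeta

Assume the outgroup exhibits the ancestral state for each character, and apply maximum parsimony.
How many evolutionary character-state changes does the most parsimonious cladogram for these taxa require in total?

The outgroup has state '-' for every character, so '+' is the derived state throughout.
All ingroup taxa share the derived state '+' for C1; it defines the ingroup but does not resolve relationships within it.
C2: derived state '+' in Delta, Epsilon, and Theta only — synapomorphy for {Delta, Epsilon, Theta}.
Only Alpha and Zeta show the derived state '+' for C3, supporting them as a clade.
Only Delta and Epsilon show the derived state '+' for C4, supporting them as a clade.
Most parsimonious ingroup topology: ((Alpha,Zeta),((Epsilon,Delta),Theta)).
Changes per character on this tree: C1: 1; C2: 1; C3: 1; C4: 1.
Total = 4.

4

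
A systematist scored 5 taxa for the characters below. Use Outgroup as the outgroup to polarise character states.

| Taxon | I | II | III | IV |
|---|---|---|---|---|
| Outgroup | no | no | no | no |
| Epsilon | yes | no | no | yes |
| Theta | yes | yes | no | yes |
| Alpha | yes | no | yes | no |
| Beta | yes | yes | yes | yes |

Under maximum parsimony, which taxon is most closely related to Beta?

The outgroup has state 'no' for every character, so 'yes' is the derived state throughout.
All ingroup taxa share the derived state 'yes' for I; it defines the ingroup but does not resolve relationships within it.
II (derived state 'yes') is shared by Beta and Theta — a synapomorphy uniting that clade.
III (state 'yes') occurs in Alpha and Beta but conflicts with the nesting implied by the other characters — most parsimoniously interpreted as homoplasy.
IV (derived state 'yes') is shared by Beta, Epsilon, and Theta — a synapomorphy uniting that clade.
Most parsimonious ingroup topology: ((Epsilon,(Theta,Beta)),Alpha).
Beta and Theta form a cherry on this tree, so they are sister taxa.

Theta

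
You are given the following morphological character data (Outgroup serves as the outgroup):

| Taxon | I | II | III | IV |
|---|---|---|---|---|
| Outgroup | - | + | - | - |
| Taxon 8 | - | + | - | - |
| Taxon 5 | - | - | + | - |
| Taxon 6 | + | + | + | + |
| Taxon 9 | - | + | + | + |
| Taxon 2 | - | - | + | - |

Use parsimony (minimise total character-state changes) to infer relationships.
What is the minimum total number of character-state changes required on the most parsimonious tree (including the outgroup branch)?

4

Character polarity is set by the outgroup: the derived state is whichever differs from the outgroup's state, so for II the derived state is '-', and for the remaining characters it is '+'.
I (derived state '+') is unique to Taxon 6 (autapomorphy; uninformative for grouping).
II (derived state '-') is shared by Taxon 2 and Taxon 5 — a synapomorphy uniting that clade.
Only Taxon 2, Taxon 5, Taxon 6, and Taxon 9 show the derived state '+' for III, supporting them as a clade.
Only Taxon 6 and Taxon 9 show the derived state '+' for IV, supporting them as a clade.
Most parsimonious ingroup topology: (Taxon 8,((Taxon 5,Taxon 2),(Taxon 6,Taxon 9))).
Changes per character on this tree: I: 1; II: 1; III: 1; IV: 1.
Total = 4.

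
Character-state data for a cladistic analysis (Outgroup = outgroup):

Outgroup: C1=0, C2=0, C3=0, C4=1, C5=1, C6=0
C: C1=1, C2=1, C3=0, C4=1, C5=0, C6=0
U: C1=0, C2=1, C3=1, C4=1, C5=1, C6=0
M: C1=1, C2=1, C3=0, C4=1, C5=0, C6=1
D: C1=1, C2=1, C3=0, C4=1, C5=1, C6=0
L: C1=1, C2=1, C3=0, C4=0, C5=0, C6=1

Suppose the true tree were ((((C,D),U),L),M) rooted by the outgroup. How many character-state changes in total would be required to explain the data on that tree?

10

Map each character onto ((((C,D),U),L),M) (rooted by Outgroup) and count the minimum state changes it requires (Fitch parsimony):
C1: 2; C2: 1; C3: 1; C4: 1; C5: 3; C6: 2.
Total tree length = 10.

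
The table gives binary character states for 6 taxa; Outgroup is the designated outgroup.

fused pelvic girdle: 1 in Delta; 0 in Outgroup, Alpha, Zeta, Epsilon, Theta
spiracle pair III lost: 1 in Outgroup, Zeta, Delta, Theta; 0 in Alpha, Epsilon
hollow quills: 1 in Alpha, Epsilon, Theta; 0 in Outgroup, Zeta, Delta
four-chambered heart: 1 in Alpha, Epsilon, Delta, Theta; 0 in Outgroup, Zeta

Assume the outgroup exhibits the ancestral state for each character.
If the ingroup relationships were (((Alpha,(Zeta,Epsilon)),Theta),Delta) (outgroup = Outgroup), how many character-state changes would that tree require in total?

7

Map each character onto (((Alpha,(Zeta,Epsilon)),Theta),Delta) (rooted by Outgroup) and count the minimum state changes it requires (Fitch parsimony):
fused pelvic girdle: 1; spiracle pair III lost: 2; hollow quills: 2; four-chambered heart: 2.
Total tree length = 7.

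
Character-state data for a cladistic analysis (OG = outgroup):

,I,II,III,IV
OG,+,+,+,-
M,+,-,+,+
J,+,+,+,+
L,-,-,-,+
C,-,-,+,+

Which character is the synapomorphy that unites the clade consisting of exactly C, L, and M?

Character polarity is set by the outgroup: the derived state is whichever differs from the outgroup's state, so for I, II, III the derived state is '-', and for the remaining characters it is '+'.
I: derived state '-' in C and L only — synapomorphy for {C, L}.
II (derived state '-') is shared by C, L, and M — a synapomorphy uniting that clade.
III (derived state '-') is unique to L (autapomorphy; uninformative for grouping).
All ingroup taxa share the derived state '+' for IV; it defines the ingroup but does not resolve relationships within it.
Most parsimonious ingroup topology: ((M,(L,C)),J).
The clade {C, L, M} is supported by II: its derived state '-' occurs in exactly those taxa and in no other taxon (including the outgroup).

II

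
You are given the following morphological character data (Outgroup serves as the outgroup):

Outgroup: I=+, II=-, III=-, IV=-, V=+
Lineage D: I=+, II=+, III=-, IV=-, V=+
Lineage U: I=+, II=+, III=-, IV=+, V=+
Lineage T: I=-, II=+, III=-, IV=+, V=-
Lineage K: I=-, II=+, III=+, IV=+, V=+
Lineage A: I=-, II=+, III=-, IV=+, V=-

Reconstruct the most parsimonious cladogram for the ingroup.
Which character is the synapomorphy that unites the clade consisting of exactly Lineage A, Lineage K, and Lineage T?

Character polarity is set by the outgroup: the derived state is whichever differs from the outgroup's state, so for I, V the derived state is '-', and for the remaining characters it is '+'.
I: derived state '-' in Lineage A, Lineage K, and Lineage T only — synapomorphy for {Lineage A, Lineage K, Lineage T}.
All ingroup taxa share the derived state '+' for II; it defines the ingroup but does not resolve relationships within it.
III: derived state '+' in Lineage K only — an autapomorphy, so it tells us nothing about relationships among taxa.
Only Lineage A, Lineage K, Lineage T, and Lineage U show the derived state '+' for IV, supporting them as a clade.
V: derived state '-' in Lineage A and Lineage T only — synapomorphy for {Lineage A, Lineage T}.
Most parsimonious ingroup topology: (Lineage D,(Lineage U,((Lineage T,Lineage A),Lineage K))).
The clade {Lineage A, Lineage K, Lineage T} is supported by I: its derived state '-' occurs in exactly those taxa and in no other taxon (including the outgroup).

I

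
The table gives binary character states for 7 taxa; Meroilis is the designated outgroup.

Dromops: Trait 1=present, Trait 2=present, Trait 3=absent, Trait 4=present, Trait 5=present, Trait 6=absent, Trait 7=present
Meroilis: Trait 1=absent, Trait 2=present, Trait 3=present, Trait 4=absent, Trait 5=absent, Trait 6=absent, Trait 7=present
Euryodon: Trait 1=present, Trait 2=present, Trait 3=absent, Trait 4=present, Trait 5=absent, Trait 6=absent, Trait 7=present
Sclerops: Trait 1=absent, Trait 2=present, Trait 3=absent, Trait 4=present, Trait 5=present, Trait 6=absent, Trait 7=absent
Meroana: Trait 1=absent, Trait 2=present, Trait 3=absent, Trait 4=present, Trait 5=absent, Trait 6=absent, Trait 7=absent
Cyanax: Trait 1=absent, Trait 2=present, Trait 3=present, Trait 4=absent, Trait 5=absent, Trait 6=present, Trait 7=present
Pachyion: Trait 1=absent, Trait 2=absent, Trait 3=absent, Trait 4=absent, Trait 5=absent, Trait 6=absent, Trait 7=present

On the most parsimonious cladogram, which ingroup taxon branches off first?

Character polarity is set by the outgroup: the derived state is whichever differs from the outgroup's state, so for Trait 2, Trait 3, Trait 7 the derived state is 'absent', and for the remaining characters it is 'present'.
Trait 1 (derived state 'present') is shared by Dromops and Euryodon — a synapomorphy uniting that clade.
Trait 2: derived state 'absent' in Pachyion only — an autapomorphy, so it tells us nothing about relationships among taxa.
Only Dromops, Euryodon, Meroana, Pachyion, and Sclerops show the derived state 'absent' for Trait 3, supporting them as a clade.
Trait 4: derived state 'present' in Dromops, Euryodon, Meroana, and Sclerops only — synapomorphy for {Dromops, Euryodon, Meroana, Sclerops}.
Trait 5 (state 'present') occurs in Dromops and Sclerops but conflicts with the nesting implied by the other characters — most parsimoniously interpreted as homoplasy.
Trait 6: derived state 'present' in Cyanax only — an autapomorphy, so it tells us nothing about relationships among taxa.
Only Meroana and Sclerops show the derived state 'absent' for Trait 7, supporting them as a clade.
Most parsimonious ingroup topology: ((Pachyion,((Euryodon,Dromops),(Sclerops,Meroana))),Cyanax).
Cyanax is sister to the clade containing all other ingroup taxa, so it is the earliest-diverging (most basal) ingroup lineage.

Cyanax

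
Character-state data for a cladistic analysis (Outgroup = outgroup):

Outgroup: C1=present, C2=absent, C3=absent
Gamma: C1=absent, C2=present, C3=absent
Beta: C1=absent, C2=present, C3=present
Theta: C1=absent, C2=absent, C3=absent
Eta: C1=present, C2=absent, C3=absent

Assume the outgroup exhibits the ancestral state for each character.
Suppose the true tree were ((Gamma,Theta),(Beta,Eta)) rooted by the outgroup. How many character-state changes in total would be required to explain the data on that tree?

Map each character onto ((Gamma,Theta),(Beta,Eta)) (rooted by Outgroup) and count the minimum state changes it requires (Fitch parsimony):
C1: 2; C2: 2; C3: 1.
Total tree length = 5.

5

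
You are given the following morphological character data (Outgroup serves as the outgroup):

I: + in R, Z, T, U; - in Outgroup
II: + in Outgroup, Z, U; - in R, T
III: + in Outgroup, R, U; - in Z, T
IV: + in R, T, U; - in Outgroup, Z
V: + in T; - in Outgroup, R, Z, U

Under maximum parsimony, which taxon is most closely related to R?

Character polarity is set by the outgroup: the derived state is whichever differs from the outgroup's state, so for II, III the derived state is '-', and for the remaining characters it is '+'.
I (derived state '+') is shared by all ingroup taxa — unites the whole ingroup.
Only R and T show the derived state '-' for II, supporting them as a clade.
III (state '-') occurs in T and Z but conflicts with the nesting implied by the other characters — most parsimoniously interpreted as homoplasy.
IV: derived state '+' in R, T, and U only — synapomorphy for {R, T, U}.
V: derived state '+' in T only — an autapomorphy, so it tells us nothing about relationships among taxa.
Most parsimonious ingroup topology: (((R,T),U),Z).
R and T form a cherry on this tree, so they are sister taxa.

T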